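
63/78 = 21/26=0.81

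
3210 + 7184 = 10394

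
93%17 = 8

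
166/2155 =166/2155 =0.08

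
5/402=5/402 =0.01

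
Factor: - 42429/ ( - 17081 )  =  3^1*19^( - 1)*29^( - 1 ) * 31^ ( -1)*14143^1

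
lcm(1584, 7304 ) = 131472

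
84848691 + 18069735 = 102918426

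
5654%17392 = 5654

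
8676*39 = 338364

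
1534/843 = 1 + 691/843 = 1.82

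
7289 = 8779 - 1490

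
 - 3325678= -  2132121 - 1193557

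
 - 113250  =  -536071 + 422821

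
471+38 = 509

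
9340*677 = 6323180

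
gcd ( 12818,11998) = 2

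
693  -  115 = 578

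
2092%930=232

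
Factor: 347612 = 2^2*43^2*47^1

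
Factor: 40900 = 2^2*5^2 * 409^1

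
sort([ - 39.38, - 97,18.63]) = [-97, - 39.38,18.63 ]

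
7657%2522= 91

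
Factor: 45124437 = 3^1*31^1*485209^1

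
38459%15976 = 6507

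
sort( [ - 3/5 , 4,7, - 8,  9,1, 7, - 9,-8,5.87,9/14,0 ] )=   [ - 9, - 8, - 8, - 3/5,0,9/14,1,  4,5.87,7,7,  9] 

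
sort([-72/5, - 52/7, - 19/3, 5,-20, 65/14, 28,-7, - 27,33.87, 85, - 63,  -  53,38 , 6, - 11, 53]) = [ - 63, - 53, - 27,-20, -72/5, - 11, - 52/7, - 7, - 19/3,65/14, 5,  6 , 28,  33.87, 38, 53,85] 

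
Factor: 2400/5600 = 3/7 = 3^1*7^( - 1 )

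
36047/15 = 2403 + 2/15 = 2403.13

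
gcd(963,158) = 1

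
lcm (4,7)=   28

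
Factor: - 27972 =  - 2^2 * 3^3*7^1 * 37^1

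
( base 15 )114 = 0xf4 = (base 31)7r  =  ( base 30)84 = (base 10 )244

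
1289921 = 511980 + 777941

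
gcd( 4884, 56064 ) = 12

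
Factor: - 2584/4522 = -2^2*7^( - 1)= - 4/7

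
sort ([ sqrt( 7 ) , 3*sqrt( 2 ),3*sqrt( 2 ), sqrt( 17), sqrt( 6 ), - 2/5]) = [-2/5, sqrt( 6), sqrt( 7 ),sqrt( 17) , 3*sqrt( 2 ), 3*sqrt(  2 )]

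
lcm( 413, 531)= 3717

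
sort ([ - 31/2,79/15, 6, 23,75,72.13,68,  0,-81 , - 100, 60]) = [  -  100, - 81, - 31/2, 0,79/15, 6,  23,60, 68, 72.13, 75]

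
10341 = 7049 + 3292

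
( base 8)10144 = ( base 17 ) e8e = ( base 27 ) 5kb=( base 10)4196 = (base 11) 3175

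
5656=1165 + 4491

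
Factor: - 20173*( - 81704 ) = 2^3*7^1 *1459^1*20173^1 = 1648214792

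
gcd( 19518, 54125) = 1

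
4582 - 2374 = 2208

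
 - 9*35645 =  - 320805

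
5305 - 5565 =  - 260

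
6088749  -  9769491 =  - 3680742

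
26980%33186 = 26980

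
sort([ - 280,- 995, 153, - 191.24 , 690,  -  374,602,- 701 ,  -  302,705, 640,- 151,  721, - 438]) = [-995, - 701,  -  438, - 374, -302, - 280, -191.24, - 151, 153,602,640, 690, 705,721 ]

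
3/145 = 3/145 = 0.02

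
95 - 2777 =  - 2682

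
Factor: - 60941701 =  - 37^1*103^1 * 15991^1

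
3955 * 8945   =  35377475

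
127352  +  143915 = 271267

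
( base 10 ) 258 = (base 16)102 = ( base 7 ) 516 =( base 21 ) C6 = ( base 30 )8i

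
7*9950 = 69650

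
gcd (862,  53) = 1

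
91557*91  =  8331687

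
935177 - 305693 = 629484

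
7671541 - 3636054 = 4035487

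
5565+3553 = 9118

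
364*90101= 32796764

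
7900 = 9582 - 1682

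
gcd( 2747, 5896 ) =67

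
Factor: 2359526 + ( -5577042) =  - 3217516  =  -2^2* 23^1*41^1 * 853^1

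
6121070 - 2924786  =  3196284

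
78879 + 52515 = 131394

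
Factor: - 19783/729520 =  - 2^( - 4) *5^(-1) * 11^( - 1 ) * 73^1*271^1*829^( - 1 ) 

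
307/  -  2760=-1 + 2453/2760 =- 0.11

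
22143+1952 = 24095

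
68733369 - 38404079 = 30329290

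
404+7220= 7624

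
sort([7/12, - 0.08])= [  -  0.08,  7/12 ] 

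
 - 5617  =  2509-8126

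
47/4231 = 47/4231 = 0.01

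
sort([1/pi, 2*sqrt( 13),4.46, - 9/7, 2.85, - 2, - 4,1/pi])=[ - 4,  -  2, -9/7, 1/pi,1/pi, 2.85,4.46,2*sqrt(13 ) ]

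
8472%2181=1929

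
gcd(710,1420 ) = 710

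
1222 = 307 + 915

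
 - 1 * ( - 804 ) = 804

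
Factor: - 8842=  - 2^1*4421^1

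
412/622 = 206/311 =0.66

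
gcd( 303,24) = 3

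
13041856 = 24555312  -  11513456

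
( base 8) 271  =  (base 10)185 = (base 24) 7h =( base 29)6b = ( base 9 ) 225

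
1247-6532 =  - 5285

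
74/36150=37/18075= 0.00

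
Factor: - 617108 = -2^2 * 154277^1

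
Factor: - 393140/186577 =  - 2^2*5^1*11^1* 43^( - 1)*1787^1*4339^( - 1 ) 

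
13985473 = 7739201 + 6246272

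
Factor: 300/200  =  3/2 = 2^( -1 )*3^1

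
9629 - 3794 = 5835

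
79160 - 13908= 65252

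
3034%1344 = 346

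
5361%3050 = 2311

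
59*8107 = 478313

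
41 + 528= 569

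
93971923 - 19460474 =74511449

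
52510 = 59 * 890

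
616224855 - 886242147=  - 270017292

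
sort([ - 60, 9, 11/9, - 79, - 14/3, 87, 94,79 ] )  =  [ - 79, - 60, - 14/3, 11/9,9, 79, 87,94]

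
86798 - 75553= 11245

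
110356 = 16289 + 94067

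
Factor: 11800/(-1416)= - 3^( - 1 )*5^2 = - 25/3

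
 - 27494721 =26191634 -53686355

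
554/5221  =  554/5221 = 0.11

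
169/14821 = 169/14821 = 0.01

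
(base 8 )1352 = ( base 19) 215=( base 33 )MK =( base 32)NA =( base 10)746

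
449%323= 126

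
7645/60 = 1529/12 = 127.42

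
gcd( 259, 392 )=7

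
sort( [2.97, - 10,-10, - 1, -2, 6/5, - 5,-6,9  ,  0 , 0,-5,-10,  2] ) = [ - 10, - 10, - 10, - 6, - 5, - 5,-2, - 1, 0 , 0,6/5, 2,2.97,9]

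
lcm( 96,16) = 96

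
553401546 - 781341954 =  - 227940408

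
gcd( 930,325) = 5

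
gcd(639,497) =71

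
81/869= 81/869  =  0.09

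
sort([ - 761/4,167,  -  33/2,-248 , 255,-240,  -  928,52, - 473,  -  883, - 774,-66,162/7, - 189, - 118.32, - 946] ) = [ - 946, - 928,-883, - 774, - 473, - 248,  -  240, - 761/4,-189 , -118.32,- 66, - 33/2,  162/7,52,167, 255 ]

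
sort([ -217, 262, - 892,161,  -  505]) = [- 892, -505, - 217, 161, 262 ] 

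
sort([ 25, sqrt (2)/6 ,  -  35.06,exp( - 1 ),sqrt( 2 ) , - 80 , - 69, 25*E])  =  [ - 80, - 69, - 35.06,sqrt( 2) /6,exp( -1),sqrt ( 2),25, 25*E]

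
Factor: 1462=2^1*17^1*43^1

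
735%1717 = 735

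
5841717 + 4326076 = 10167793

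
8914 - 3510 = 5404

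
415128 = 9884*42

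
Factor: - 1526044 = - 2^2*13^1 * 29347^1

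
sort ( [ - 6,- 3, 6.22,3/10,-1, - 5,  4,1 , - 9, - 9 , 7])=[-9, - 9,-6,-5,  -  3 ,- 1, 3/10,1, 4,6.22,7 ]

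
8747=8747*1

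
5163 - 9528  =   - 4365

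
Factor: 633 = 3^1 *211^1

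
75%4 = 3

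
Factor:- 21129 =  - 3^1*7043^1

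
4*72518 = 290072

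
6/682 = 3/341 = 0.01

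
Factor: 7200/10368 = 25/36  =  2^( - 2)*3^ ( - 2 ) *5^2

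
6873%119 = 90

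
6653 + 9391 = 16044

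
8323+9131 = 17454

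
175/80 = 2 +3/16= 2.19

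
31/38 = 31/38= 0.82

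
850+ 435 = 1285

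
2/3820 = 1/1910 = 0.00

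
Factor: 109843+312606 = 422449=383^1*1103^1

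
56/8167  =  56/8167 = 0.01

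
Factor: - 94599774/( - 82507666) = 3^2*59^1*73^( - 1 )*163^( - 1 )*281^1*317^1*3467^( - 1) = 47299887/41253833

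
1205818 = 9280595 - 8074777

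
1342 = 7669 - 6327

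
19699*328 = 6461272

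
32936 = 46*716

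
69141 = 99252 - 30111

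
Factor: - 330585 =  - 3^1*5^1*22039^1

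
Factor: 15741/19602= 2^( - 1 )*3^( - 1)*11^( - 1 )*53^1= 53/66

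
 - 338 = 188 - 526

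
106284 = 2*53142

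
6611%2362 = 1887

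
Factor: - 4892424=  - 2^3*3^1 * 19^1*10729^1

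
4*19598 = 78392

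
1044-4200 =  - 3156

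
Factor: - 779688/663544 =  - 819/697  =  - 3^2*7^1 * 13^1*  17^ (-1)*41^ ( - 1 )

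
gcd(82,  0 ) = 82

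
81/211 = 81/211=0.38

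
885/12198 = 295/4066 = 0.07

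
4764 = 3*1588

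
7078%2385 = 2308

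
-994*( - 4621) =4593274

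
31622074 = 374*84551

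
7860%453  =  159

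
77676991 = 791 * 98201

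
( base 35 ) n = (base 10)23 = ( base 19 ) 14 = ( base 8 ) 27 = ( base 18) 15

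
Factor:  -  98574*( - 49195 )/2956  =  2^ (-1 ) * 3^1*5^1*7^1*739^( - 1 )*2347^1*9839^1 = 2424673965/1478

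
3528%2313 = 1215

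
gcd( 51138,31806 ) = 54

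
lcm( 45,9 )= 45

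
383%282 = 101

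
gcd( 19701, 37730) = 11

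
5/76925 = 1/15385 = 0.00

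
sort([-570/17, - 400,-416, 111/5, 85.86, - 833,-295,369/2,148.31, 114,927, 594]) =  [-833,- 416, - 400,- 295, - 570/17,  111/5 , 85.86, 114 , 148.31, 369/2,594,927]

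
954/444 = 159/74 = 2.15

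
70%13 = 5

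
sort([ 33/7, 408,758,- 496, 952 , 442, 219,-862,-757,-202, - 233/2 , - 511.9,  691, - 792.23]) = [ - 862,-792.23  , - 757,-511.9, - 496, - 202,  -  233/2,  33/7, 219, 408 , 442,691, 758, 952 ]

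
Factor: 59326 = 2^1*29663^1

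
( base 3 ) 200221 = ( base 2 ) 111111111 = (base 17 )1d1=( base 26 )jh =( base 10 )511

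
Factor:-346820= - 2^2*5^1*17341^1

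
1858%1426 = 432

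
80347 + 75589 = 155936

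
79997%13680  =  11597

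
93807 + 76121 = 169928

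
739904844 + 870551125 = 1610455969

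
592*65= 38480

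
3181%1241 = 699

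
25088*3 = 75264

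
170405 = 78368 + 92037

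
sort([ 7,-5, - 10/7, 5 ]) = [ - 5 , - 10/7, 5, 7] 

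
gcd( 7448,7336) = 56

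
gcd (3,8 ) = 1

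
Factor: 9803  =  9803^1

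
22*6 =132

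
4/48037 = 4/48037 = 0.00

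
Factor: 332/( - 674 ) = - 2^1*83^1 * 337^( - 1 )  =  - 166/337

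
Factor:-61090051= -11^1*5553641^1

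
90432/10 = 45216/5=9043.20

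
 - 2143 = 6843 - 8986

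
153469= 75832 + 77637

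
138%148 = 138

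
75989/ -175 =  -435 + 136/175 = -434.22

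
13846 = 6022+7824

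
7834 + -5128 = 2706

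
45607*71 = 3238097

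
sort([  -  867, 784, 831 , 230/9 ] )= [ - 867,230/9,784,  831]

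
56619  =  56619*1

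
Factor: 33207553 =83^1*347^1*1153^1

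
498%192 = 114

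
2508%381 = 222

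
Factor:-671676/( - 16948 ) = 753/19 = 3^1*19^(-1)*251^1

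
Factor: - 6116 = -2^2*11^1*139^1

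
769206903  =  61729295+707477608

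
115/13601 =115/13601=0.01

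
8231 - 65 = 8166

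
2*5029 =10058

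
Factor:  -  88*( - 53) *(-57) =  - 2^3 * 3^1*11^1*19^1*53^1 = -  265848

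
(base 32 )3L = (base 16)75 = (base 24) 4L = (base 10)117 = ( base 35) 3c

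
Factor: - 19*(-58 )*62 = 2^2*19^1*29^1*31^1=68324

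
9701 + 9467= 19168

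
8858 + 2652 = 11510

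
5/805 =1/161 = 0.01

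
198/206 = 99/103 = 0.96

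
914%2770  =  914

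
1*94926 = 94926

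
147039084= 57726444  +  89312640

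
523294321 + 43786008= 567080329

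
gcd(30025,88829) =1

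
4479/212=4479/212 = 21.13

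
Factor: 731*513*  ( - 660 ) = -2^2*3^4 * 5^1*11^1*17^1*19^1*43^1 =- 247501980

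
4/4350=2/2175 = 0.00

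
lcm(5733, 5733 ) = 5733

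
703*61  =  42883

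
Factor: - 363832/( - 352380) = 12994/12585 = 2^1*3^( - 1 )*5^( - 1 )*73^1*89^1*839^ (-1) 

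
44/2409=4/219=0.02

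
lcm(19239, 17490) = 192390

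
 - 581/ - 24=581/24 =24.21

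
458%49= 17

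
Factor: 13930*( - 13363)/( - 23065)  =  5318474/659  =  2^1*7^1*23^1*83^1*199^1*659^( - 1 )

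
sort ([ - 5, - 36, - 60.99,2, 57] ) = [ - 60.99,-36, - 5,2 , 57]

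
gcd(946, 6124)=2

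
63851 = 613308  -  549457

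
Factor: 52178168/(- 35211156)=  - 13044542/8802789=- 2^1 * 3^ ( -1 )*7^1*17^1*23^1*2383^1 * 2934263^( - 1 ) 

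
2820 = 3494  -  674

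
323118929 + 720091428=1043210357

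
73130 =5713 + 67417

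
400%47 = 24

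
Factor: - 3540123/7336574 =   -  2^( - 1)*3^2 * 7^( - 2 )*37^1  *  43^( - 1 ) * 1741^( - 1 )*10631^1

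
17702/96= 8851/48 = 184.40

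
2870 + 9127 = 11997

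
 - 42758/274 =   -  157 +130/137 = - 156.05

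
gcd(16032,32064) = 16032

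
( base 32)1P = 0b111001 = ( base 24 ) 29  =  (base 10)57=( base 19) 30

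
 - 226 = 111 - 337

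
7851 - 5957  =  1894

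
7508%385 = 193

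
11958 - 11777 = 181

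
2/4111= 2/4111 = 0.00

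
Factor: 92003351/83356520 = 2^( - 3)*5^(-1)*11^1*13^( - 1)*31^( - 1 )*5171^(-1)*8363941^1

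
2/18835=2/18835 = 0.00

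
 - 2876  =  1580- 4456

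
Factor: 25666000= 2^4*5^3*41^1 *313^1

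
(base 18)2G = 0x34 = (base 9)57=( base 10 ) 52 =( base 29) 1n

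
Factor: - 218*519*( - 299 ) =2^1 * 3^1*13^1 *23^1*109^1*173^1 = 33829458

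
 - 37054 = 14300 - 51354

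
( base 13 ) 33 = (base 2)101010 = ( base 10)42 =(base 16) 2a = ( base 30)1C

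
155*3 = 465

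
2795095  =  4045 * 691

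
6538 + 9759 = 16297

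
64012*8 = 512096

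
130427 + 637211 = 767638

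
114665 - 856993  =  -742328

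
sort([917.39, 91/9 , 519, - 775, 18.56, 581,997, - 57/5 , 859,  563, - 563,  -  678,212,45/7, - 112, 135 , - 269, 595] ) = [-775, - 678, - 563, - 269, - 112 , - 57/5, 45/7,91/9 , 18.56,135,212,  519, 563,581, 595,859, 917.39,997 ]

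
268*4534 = 1215112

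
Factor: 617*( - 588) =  - 362796 = - 2^2 * 3^1* 7^2*617^1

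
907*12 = 10884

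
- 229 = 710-939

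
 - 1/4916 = -1/4916= - 0.00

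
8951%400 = 151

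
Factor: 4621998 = 2^1*3^1*367^1*2099^1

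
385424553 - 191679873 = 193744680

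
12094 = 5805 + 6289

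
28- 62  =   - 34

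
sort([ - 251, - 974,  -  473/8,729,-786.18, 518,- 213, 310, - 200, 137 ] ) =[ - 974, - 786.18, - 251 , - 213, - 200, - 473/8, 137, 310,518,729 ]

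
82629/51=27543/17 =1620.18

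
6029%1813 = 590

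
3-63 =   -  60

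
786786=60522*13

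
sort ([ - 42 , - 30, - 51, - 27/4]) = [-51,-42, - 30,- 27/4]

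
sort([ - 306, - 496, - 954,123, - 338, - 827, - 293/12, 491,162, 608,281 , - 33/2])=[ - 954, - 827, - 496, - 338, - 306,-293/12, - 33/2,123, 162,  281, 491, 608] 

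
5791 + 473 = 6264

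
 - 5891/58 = -102 + 25/58 = - 101.57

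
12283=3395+8888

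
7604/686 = 3802/343 = 11.08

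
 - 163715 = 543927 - 707642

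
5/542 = 5/542= 0.01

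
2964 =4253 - 1289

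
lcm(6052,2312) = 205768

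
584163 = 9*64907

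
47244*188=8881872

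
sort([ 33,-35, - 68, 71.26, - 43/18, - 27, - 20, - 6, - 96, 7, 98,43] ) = [ - 96, -68,-35,-27, - 20, - 6,-43/18, 7, 33,43, 71.26,98]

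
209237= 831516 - 622279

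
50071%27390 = 22681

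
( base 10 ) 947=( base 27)182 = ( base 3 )1022002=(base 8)1663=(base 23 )1I4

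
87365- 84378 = 2987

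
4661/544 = 4661/544 =8.57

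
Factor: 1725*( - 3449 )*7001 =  - 41652624525 =- 3^1*5^2*23^1 * 3449^1 *7001^1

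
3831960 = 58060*66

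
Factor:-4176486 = -2^1 * 3^2*37^1*6271^1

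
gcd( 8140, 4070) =4070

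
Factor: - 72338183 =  - 72338183^1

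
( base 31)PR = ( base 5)11202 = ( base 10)802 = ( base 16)322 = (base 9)1081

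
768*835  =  641280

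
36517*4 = 146068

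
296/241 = 296/241=   1.23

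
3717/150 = 24+39/50 = 24.78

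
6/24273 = 2/8091 = 0.00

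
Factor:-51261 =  - 3^1*7^1*2441^1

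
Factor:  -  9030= - 2^1*3^1*5^1*7^1*43^1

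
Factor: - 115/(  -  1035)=1/9 = 3^ ( - 2)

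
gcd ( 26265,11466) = 3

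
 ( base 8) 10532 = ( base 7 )15644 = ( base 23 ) 893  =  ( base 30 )4S2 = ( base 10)4442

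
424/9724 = 106/2431  =  0.04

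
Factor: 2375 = 5^3*19^1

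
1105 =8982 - 7877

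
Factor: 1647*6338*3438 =35888202468=2^2 * 3^5*61^1*191^1*  3169^1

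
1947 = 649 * 3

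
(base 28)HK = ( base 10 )496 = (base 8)760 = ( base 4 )13300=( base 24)kg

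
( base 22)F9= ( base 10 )339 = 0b101010011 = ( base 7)663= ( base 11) 289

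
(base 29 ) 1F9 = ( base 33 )15v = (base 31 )1ae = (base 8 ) 2405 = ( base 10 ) 1285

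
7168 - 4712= 2456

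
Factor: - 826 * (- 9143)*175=2^1*5^2*7^2*41^1*59^1*223^1 = 1321620650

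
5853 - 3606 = 2247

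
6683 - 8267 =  - 1584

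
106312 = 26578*4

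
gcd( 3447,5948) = 1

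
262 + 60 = 322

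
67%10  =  7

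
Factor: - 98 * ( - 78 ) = 7644 = 2^2*3^1*7^2*13^1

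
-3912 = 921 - 4833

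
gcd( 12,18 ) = 6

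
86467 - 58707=27760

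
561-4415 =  - 3854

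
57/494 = 3/26 = 0.12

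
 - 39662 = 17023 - 56685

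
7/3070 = 7/3070 = 0.00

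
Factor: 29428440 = 2^3 *3^1*5^1 * 127^1 * 1931^1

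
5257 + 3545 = 8802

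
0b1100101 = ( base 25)41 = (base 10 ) 101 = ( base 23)49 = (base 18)5b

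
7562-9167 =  - 1605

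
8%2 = 0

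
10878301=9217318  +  1660983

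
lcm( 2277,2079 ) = 47817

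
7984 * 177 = 1413168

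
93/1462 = 93/1462 = 0.06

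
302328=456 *663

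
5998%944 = 334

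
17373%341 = 323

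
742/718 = 1 + 12/359 = 1.03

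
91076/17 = 91076/17 = 5357.41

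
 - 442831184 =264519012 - 707350196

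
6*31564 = 189384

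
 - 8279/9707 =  - 1 + 84/571 = - 0.85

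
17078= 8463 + 8615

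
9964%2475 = 64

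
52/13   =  4 = 4.00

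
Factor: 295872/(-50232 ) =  - 2^3*7^( - 1) * 13^(-1)*67^1 = - 536/91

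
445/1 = 445 = 445.00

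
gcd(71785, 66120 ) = 5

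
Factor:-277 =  - 277^1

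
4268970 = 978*4365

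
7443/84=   88 + 17/28 = 88.61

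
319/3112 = 319/3112 =0.10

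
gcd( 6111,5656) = 7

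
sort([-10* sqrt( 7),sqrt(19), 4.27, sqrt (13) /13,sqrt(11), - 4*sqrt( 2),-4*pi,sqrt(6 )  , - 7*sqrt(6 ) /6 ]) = [- 10*sqrt( 7 ), - 4*pi, - 4*sqrt( 2 ),  -  7*sqrt( 6)/6,sqrt( 13) /13,sqrt ( 6),sqrt(11 ),  4.27,sqrt(19 ) ]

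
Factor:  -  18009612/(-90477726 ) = 2^1*3^1*47^(-1)*53^1*9439^1*320843^( - 1 ) =3001602/15079621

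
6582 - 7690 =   -  1108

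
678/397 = 678/397 = 1.71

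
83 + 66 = 149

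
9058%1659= 763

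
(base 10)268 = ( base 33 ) 84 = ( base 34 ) 7U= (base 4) 10030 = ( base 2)100001100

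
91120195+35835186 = 126955381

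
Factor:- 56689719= -3^1*1223^1*15451^1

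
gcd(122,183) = 61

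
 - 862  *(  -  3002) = 2587724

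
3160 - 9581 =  - 6421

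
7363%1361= 558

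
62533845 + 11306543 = 73840388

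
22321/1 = 22321 = 22321.00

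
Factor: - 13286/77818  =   - 7/41 = - 7^1*41^( - 1 )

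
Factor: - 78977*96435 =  - 7616146995 = - 3^2*5^1 * 2143^1*78977^1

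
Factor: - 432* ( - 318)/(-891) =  - 1696/11 = - 2^5 * 11^( - 1 )*53^1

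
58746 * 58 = 3407268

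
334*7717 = 2577478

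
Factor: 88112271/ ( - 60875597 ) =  - 3^1*13^1 * 67^(- 1 )*908591^( - 1)*2259289^1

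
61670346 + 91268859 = 152939205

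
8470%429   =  319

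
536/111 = 4+92/111 = 4.83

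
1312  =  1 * 1312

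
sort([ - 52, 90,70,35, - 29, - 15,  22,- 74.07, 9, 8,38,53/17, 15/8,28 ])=[ - 74.07, - 52, - 29, - 15, 15/8, 53/17, 8, 9 , 22, 28, 35, 38,70,  90]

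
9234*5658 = 52245972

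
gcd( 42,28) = 14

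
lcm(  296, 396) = 29304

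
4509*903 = 4071627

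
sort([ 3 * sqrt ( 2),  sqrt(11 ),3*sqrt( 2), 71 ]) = [ sqrt( 11) , 3*sqrt( 2), 3 * sqrt( 2 ),71]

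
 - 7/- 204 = 7/204 =0.03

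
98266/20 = 4913 + 3/10 = 4913.30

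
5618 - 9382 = -3764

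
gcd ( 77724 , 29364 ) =12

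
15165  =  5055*3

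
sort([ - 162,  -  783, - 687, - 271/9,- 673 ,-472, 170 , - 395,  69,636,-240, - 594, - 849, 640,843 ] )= [-849 ,-783 , - 687, - 673, - 594, - 472,  -  395, - 240, - 162 ,-271/9,  69, 170, 636 , 640,843]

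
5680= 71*80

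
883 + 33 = 916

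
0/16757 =0  =  0.00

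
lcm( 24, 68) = 408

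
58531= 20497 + 38034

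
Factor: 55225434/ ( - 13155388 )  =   - 2^( - 1)*3^1* 11^1*836749^1*3288847^(-1 ) = - 27612717/6577694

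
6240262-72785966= -66545704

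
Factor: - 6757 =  - 29^1* 233^1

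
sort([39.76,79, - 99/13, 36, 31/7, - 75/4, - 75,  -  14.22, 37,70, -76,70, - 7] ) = [  -  76, - 75, - 75/4, - 14.22, - 99/13, - 7,31/7, 36,37,  39.76,70  ,  70,79]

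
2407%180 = 67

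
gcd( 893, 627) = 19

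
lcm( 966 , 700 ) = 48300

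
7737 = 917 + 6820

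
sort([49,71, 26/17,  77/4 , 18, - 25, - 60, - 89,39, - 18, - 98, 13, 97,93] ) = [ - 98, - 89, - 60, - 25, - 18,26/17, 13, 18, 77/4,  39,49,71, 93  ,  97 ]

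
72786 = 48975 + 23811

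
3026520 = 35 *86472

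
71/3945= 71/3945 = 0.02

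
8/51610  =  4/25805=0.00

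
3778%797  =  590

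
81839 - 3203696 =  - 3121857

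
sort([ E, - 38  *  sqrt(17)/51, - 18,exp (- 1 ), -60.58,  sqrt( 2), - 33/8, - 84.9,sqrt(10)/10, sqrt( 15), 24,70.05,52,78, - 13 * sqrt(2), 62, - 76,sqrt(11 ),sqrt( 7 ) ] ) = [ - 84.9, - 76, - 60.58, - 13 *sqrt(2 ), - 18 , - 33/8, - 38*sqrt(  17)/51 , sqrt(10 )/10,exp( - 1),sqrt(2 ) , sqrt( 7),E , sqrt(11),sqrt(15),24,  52,  62 , 70.05, 78]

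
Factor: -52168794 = -2^1 * 3^1*19^1*457621^1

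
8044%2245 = 1309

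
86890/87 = 998+64/87 = 998.74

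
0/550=0 =0.00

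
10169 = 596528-586359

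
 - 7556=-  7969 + 413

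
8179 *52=425308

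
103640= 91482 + 12158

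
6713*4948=33215924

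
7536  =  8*942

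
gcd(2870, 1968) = 82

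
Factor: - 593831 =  - 7^2*12119^1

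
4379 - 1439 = 2940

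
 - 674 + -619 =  - 1293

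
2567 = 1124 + 1443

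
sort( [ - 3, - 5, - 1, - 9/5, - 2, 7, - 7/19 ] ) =[ - 5 , - 3, - 2, - 9/5,-1, - 7/19, 7 ]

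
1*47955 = 47955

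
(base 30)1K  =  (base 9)55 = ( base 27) 1N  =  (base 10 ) 50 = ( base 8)62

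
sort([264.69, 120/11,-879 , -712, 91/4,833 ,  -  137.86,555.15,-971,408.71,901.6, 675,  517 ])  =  [ - 971,-879,  -  712,  -  137.86,120/11,91/4, 264.69,408.71,517 , 555.15,675, 833,901.6 ]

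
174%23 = 13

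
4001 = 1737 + 2264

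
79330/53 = 1496  +  42/53   =  1496.79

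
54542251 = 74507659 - 19965408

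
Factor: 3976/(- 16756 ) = - 14/59 = - 2^1*7^1  *  59^( - 1 )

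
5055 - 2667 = 2388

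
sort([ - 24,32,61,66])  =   [ - 24,32, 61,66]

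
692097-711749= - 19652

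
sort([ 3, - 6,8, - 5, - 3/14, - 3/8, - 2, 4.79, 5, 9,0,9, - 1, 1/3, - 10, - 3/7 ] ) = [-10, - 6,  -  5, - 2, - 1, - 3/7, - 3/8, - 3/14,0 , 1/3,3,4.79,5, 8, 9 , 9 ] 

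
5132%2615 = 2517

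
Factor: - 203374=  - 2^1 * 61^1*1667^1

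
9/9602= 9/9602 = 0.00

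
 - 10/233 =-1+ 223/233= -0.04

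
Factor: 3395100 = 2^2 * 3^1*5^2*11317^1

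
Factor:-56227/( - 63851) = 59/67 = 59^1* 67^(-1 )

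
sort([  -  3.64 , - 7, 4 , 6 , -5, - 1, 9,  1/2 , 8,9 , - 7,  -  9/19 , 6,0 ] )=[ - 7, - 7, - 5,-3.64 , - 1, - 9/19,  0,1/2 , 4,6, 6 , 8 , 9, 9]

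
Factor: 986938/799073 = 2^1*11^(-1)*37^1*13337^1 *72643^( - 1 )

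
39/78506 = 39/78506=0.00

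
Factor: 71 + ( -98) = -27  =  -3^3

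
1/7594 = 1/7594= 0.00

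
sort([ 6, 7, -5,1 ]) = [ - 5,  1, 6,  7] 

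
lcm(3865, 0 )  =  0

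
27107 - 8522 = 18585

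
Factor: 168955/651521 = 5^1*13^(  -  1 )*23^( - 1) * 2179^ ( - 1) * 33791^1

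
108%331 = 108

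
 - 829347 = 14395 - 843742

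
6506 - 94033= - 87527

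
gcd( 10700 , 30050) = 50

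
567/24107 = 567/24107 = 0.02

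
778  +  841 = 1619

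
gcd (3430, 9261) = 343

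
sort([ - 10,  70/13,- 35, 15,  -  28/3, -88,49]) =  [-88,-35, - 10, - 28/3,70/13,15 , 49]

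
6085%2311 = 1463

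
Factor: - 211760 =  - 2^4*5^1*2647^1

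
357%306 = 51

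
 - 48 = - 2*24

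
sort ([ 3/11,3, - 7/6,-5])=[ - 5,-7/6,  3/11, 3 ]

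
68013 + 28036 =96049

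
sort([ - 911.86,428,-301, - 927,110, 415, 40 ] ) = [ - 927, - 911.86, - 301, 40, 110,415,428]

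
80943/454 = 178 + 131/454 = 178.29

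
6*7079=42474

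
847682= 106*7997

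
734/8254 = 367/4127 = 0.09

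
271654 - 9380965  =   - 9109311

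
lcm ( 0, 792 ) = 0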